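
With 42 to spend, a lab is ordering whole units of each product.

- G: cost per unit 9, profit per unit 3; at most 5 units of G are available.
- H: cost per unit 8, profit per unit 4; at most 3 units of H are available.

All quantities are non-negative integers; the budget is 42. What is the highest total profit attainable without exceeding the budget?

H has the best ratio (4/8); taking only H gives at most 3×4 = 12 (stopped by the supply cap of 3).
Mixing does better — 2×G and 3×H: cost 42 ≤ 42, profit 2·3 + 3·4 = 18.

18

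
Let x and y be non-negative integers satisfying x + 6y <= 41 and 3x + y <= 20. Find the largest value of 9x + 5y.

70

Relaxing integrality, the LP optimum is 72.12 at (x,y) = (4.65, 6.06), which is not an integer point.
(x,y)=(5,5): 1·5+6·5=35≤41, 3·5+1·5=20≤20, objective 70.
(x,y)=(4,6): 1·4+6·6=40≤41, 3·4+1·6=18≤20, objective 66.
(x,y)=(5,4): 1·5+6·4=29≤41, 3·5+1·4=19≤20, objective 65.
No feasible integer point exceeds 70.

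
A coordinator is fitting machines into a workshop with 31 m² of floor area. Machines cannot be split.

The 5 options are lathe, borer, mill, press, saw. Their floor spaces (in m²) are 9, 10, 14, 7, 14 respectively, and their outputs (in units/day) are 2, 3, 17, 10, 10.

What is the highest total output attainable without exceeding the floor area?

borer + mill + press: floor space 10 + 14 + 7 = 31 ≤ 31, output 3 + 17 + 10 = 30.
lathe + mill + press: floor space 9 + 14 + 7 = 30 ≤ 31, output 2 + 17 + 10 = 29.
Best is borer, mill, and press with total output 30.

30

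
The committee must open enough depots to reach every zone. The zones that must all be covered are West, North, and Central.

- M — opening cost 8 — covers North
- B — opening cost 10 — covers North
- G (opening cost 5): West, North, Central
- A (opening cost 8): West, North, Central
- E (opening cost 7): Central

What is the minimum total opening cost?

5

This is an integer covering problem.
G alone covers West, North, Central — every zone.
Total opening cost: 5.
No cover costs less than 5.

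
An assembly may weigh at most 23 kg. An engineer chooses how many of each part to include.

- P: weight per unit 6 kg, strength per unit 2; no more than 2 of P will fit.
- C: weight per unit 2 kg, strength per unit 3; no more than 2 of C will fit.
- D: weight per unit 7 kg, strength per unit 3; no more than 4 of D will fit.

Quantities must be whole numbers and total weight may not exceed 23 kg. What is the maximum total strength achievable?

Take 2×P, 2×C, and 1×D: weight 23 ≤ 23, strength 2·2 + 2·3 + 1·3 = 13.
C has the best ratio (3/2) and is taken to its limit of 2; remaining capacity is filled optimally with the others.

13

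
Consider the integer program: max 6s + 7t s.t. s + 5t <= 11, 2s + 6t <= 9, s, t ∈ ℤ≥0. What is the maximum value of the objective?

24

The continuous relaxation peaks at (4.5, 0) with value 27.00; rounding to a feasible lattice point costs some objective.
(s,t)=(4,0): 1·4+5·0=4≤11, 2·4+6·0=8≤9, objective 24.
(s,t)=(3,0): 1·3+5·0=3≤11, 2·3+6·0=6≤9, objective 18.
The best lattice point is (4,0), giving 24.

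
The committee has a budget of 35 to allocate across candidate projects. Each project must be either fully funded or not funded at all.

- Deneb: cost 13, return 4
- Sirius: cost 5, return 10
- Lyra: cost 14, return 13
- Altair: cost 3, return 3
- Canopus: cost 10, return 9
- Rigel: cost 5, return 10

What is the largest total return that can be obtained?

42

Take Sirius, Lyra, Canopus, and Rigel: cost 5 + 14 + 10 + 5 = 34 ≤ 35, return 10 + 13 + 9 + 10 = 42.
No other feasible combination does better.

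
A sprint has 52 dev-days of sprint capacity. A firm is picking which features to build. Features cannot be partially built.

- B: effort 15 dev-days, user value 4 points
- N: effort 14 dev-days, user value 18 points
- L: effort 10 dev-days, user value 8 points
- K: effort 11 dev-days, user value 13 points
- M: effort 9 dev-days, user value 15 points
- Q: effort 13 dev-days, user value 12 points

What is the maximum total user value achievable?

58

N + L + K + M: effort 14 + 10 + 11 + 9 = 44 ≤ 52, user value 18 + 8 + 13 + 15 = 54.
N + L + M + Q: effort 14 + 10 + 9 + 13 = 46 ≤ 52, user value 18 + 8 + 15 + 12 = 53.
N + K + M + Q: effort 14 + 11 + 9 + 13 = 47 ≤ 52, user value 18 + 13 + 15 + 12 = 58.
Best is N, K, M, and Q with total user value 58.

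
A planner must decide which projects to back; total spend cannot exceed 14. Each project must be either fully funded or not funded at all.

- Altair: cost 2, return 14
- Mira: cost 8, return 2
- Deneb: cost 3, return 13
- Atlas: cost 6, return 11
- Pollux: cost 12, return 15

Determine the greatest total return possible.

38

Altair + Pollux: cost 2 + 12 = 14 ≤ 14, return 14 + 15 = 29.
Altair + Deneb + Atlas: cost 2 + 3 + 6 = 11 ≤ 14, return 14 + 13 + 11 = 38.
Altair + Mira + Deneb: cost 2 + 8 + 3 = 13 ≤ 14, return 14 + 2 + 13 = 29.
Best is Altair, Deneb, and Atlas with total return 38.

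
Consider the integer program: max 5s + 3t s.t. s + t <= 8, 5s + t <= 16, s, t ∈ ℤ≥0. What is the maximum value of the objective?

(s,t)=(2,6): 1·2+1·6=8≤8, 5·2+1·6=16≤16, objective 28.
(s,t)=(1,7): 1·1+1·7=8≤8, 5·1+1·7=12≤16, objective 26.
(s,t)=(2,5): 1·2+1·5=7≤8, 5·2+1·5=15≤16, objective 25.
(s,t)=(1,6): 1·1+1·6=7≤8, 5·1+1·6=11≤16, objective 23.
No feasible integer point exceeds 28.

28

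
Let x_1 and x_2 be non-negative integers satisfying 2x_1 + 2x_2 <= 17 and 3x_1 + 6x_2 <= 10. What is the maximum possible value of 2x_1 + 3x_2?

6

(x_1,x_2)=(3,0): 2·3+2·0=6≤17, 3·3+6·0=9≤10, objective 6.
(x_1,x_2)=(2,0): 2·2+2·0=4≤17, 3·2+6·0=6≤10, objective 4.
No feasible integer point exceeds 6.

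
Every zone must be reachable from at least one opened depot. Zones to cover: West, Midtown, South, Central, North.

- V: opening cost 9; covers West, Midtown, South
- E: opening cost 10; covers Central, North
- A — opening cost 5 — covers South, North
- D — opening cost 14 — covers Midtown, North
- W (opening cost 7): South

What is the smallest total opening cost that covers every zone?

19

The greedy cost-per-new-zone heuristic would pick A, V, and E for 24, but a cheaper cover exists.
Choose V and E: together they cover West, Midtown, South, Central, North — every zone.
Total opening cost: 9 + 10 = 19.
No cover costs less than 19.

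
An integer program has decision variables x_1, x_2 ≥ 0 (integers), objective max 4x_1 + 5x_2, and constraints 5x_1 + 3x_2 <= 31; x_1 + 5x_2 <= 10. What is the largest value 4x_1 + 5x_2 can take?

The continuous relaxation peaks at (5.68, 0.864) with value 27.05; rounding to a feasible lattice point costs some objective.
(x_1,x_2)=(5,1): 5·5+3·1=28≤31, 1·5+5·1=10≤10, objective 25.
(x_1,x_2)=(6,0): 5·6+3·0=30≤31, 1·6+5·0=6≤10, objective 24.
(x_1,x_2)=(4,1): 5·4+3·1=23≤31, 1·4+5·1=9≤10, objective 21.
Maximum is 25 at (x_1,x_2)=(5,1).

25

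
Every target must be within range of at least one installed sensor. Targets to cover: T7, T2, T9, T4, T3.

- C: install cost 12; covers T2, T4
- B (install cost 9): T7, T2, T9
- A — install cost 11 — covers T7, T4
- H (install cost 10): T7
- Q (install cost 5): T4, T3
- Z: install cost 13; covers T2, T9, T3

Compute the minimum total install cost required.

Choose B and Q: together they cover T7, T2, T9, T4, T3 — every target.
Total install cost: 9 + 5 = 14.
No cover costs less than 14.

14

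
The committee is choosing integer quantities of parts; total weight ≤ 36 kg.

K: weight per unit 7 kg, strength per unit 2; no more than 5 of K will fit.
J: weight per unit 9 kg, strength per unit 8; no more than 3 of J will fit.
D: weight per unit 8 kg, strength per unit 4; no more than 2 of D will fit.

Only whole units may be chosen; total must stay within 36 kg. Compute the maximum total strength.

J has the best ratio (8/9); taking only J gives at most 3×8 = 24 (stopped by the supply cap of 3).
Mixing does better — 3×J and 1×D: weight 35 ≤ 36, strength 3·8 + 1·4 = 28.

28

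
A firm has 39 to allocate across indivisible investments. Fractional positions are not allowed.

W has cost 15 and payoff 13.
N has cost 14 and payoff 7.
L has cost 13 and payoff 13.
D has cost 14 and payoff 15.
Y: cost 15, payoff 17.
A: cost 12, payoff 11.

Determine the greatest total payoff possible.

Treat it as a binary knapsack problem.
Take L, D, and A: cost 13 + 14 + 12 = 39 ≤ 39, payoff 13 + 15 + 11 = 39.
No other feasible combination does better.

39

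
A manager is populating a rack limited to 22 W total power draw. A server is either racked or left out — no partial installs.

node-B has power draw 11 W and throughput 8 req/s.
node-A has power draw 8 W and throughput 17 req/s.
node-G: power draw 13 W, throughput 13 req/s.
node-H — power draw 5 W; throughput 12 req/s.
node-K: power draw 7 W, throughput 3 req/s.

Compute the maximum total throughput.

This is a 0-1 knapsack instance.
node-A + node-H + node-K: power draw 8 + 5 + 7 = 20 ≤ 22, throughput 17 + 12 + 3 = 32.
node-A + node-G: power draw 8 + 13 = 21 ≤ 22, throughput 17 + 13 = 30.
Best is node-A, node-H, and node-K with total throughput 32.

32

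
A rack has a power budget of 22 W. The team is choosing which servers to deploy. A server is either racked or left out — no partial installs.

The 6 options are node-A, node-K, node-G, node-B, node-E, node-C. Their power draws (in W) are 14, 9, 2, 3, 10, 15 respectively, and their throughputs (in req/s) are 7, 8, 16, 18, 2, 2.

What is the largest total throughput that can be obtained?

42

node-A + node-G + node-B: power draw 14 + 2 + 3 = 19 ≤ 22, throughput 7 + 16 + 18 = 41.
node-K + node-G + node-B: power draw 9 + 2 + 3 = 14 ≤ 22, throughput 8 + 16 + 18 = 42.
node-G + node-B + node-E: power draw 2 + 3 + 10 = 15 ≤ 22, throughput 16 + 18 + 2 = 36.
Best is node-K, node-G, and node-B with total throughput 42.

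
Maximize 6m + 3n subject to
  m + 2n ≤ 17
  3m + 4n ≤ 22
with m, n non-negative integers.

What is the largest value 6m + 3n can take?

42

The continuous relaxation peaks at (7.33, 0) with value 44.00; rounding to a feasible lattice point costs some objective.
(m,n)=(7,0) is feasible, giving 42.
(m,n)=(6,1) is feasible, giving 39.
(m,n)=(6,0) is feasible, giving 36.
The best lattice point is (7,0), giving 42.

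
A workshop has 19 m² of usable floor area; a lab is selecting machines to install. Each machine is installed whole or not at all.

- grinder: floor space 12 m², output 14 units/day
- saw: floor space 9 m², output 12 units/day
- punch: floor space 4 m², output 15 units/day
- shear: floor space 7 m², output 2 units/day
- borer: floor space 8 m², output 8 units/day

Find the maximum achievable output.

29

punch + shear + borer: floor space 4 + 7 + 8 = 19 ≤ 19, output 15 + 2 + 8 = 25.
saw + punch: floor space 9 + 4 = 13 ≤ 19, output 12 + 15 = 27.
grinder + punch: floor space 12 + 4 = 16 ≤ 19, output 14 + 15 = 29.
Best is grinder and punch with total output 29.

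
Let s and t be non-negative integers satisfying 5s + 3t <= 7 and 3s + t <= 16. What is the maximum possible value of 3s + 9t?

Relaxing integrality, the LP optimum is 21.00 at (s,t) = (0, 2.33), which is not an integer point.
(s,t)=(0,2): 5·0+3·2=6≤7, 3·0+1·2=2≤16, objective 18.
(s,t)=(0,1): 5·0+3·1=3≤7, 3·0+1·1=1≤16, objective 9.
The best lattice point is (0,2), giving 18.

18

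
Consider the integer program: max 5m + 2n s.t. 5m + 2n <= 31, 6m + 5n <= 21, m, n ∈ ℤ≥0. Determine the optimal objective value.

15

(m,n)=(3,0) is feasible, giving 15.
(m,n)=(2,1) is feasible, giving 12.
Maximum is 15 at (m,n)=(3,0).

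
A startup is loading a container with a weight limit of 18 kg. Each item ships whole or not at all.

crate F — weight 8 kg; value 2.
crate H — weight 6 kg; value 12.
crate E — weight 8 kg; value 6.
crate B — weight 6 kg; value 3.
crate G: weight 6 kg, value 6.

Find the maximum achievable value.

21

This is a 0-1 knapsack instance.
Take crate H, crate B, and crate G: weight 6 + 6 + 6 = 18 ≤ 18, value 12 + 3 + 6 = 21.
No other feasible combination does better.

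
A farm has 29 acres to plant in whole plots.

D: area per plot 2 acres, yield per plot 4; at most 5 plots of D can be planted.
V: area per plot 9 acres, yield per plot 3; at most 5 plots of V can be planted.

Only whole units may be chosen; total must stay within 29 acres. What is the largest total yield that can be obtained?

26

This is a bounded integer knapsack.
5×D and 2×V: area 28 ≤ 29, yield 5·4 + 2·3 = 26.
5×D and 1×V: area 19 ≤ 29, yield 5·4 + 1·3 = 23.
Best is 26.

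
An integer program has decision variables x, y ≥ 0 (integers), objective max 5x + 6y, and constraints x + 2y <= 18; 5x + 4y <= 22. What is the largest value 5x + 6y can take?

30

(x,y)=(0,5) is feasible, giving 30.
(x,y)=(1,4) is feasible, giving 29.
(x,y)=(0,4) is feasible, giving 24.
The best lattice point is (0,5), giving 30.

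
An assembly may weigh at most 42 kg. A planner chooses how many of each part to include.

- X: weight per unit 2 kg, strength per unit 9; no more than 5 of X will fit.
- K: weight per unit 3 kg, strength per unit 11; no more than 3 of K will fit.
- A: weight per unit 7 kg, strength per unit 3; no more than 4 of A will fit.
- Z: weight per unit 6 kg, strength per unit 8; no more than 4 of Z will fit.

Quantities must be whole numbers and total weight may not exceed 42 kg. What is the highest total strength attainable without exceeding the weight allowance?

4×X, 3×K, and 4×Z: weight 41 ≤ 42, strength 4·9 + 3·11 + 4·8 = 101.
5×X, 3×K, and 3×Z: weight 37 ≤ 42, strength 5·9 + 3·11 + 3·8 = 102.
Best is 102.

102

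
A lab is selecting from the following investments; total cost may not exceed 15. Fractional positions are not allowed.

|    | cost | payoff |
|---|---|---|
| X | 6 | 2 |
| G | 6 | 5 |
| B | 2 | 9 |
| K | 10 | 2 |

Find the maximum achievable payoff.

16

This is an integer program with binary decision variables.
Allowing fractional choices, the relaxed optimum would be about 16.2, but investments are indivisible.
G + B: cost 6 + 2 = 8 ≤ 15, payoff 5 + 9 = 14.
X + G + B: cost 6 + 6 + 2 = 14 ≤ 15, payoff 2 + 5 + 9 = 16.
Best is X, G, and B with total payoff 16.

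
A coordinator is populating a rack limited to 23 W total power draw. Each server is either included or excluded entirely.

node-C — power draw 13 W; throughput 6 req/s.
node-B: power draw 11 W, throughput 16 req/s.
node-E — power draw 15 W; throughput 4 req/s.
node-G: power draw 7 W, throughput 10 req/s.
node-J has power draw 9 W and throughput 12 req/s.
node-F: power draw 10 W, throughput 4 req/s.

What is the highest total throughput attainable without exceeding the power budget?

Allowing fractional choices, the relaxed optimum would be about 32.7, but servers are indivisible.
node-B + node-J: power draw 11 + 9 = 20 ≤ 23, throughput 16 + 12 = 28.
node-B + node-G: power draw 11 + 7 = 18 ≤ 23, throughput 16 + 10 = 26.
node-G + node-J: power draw 7 + 9 = 16 ≤ 23, throughput 10 + 12 = 22.
Best is node-B and node-J with total throughput 28.

28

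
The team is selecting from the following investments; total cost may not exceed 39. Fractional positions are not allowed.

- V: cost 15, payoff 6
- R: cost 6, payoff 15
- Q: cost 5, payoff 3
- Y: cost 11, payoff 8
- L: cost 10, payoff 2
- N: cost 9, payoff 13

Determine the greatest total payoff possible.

39

R + Y + L + N: cost 6 + 11 + 10 + 9 = 36 ≤ 39, payoff 15 + 8 + 2 + 13 = 38.
R + Q + Y + N: cost 6 + 5 + 11 + 9 = 31 ≤ 39, payoff 15 + 3 + 8 + 13 = 39.
V + R + Q + N: cost 15 + 6 + 5 + 9 = 35 ≤ 39, payoff 6 + 15 + 3 + 13 = 37.
Best is R, Q, Y, and N with total payoff 39.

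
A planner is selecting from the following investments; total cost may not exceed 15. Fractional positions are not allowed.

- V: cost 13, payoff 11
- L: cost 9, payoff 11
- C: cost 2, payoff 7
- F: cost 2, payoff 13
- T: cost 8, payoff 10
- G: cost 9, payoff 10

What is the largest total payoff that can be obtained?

Treat it as a binary knapsack problem.
Take L, C, and F: cost 9 + 2 + 2 = 13 ≤ 15, payoff 11 + 7 + 13 = 31.
No other feasible combination does better.

31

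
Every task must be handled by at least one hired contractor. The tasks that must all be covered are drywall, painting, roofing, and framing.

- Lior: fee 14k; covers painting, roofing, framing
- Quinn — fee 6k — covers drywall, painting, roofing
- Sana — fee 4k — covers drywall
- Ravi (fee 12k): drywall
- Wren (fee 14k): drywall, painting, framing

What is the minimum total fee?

18

The greedy cost-per-new-task heuristic would pick Quinn and Lior for 20, but a cheaper cover exists.
Choose Lior and Sana: together they cover drywall, painting, roofing, framing — every task.
Total fee: 14 + 4 = 18.
No cover costs less than 18.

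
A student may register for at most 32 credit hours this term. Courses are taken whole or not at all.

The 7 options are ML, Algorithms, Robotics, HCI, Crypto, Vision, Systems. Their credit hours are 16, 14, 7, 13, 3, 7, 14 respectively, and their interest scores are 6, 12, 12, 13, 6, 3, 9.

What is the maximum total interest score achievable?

34

Take Robotics, HCI, Crypto, and Vision: credit hours 7 + 13 + 3 + 7 = 30 ≤ 32, interest score 12 + 13 + 6 + 3 = 34.
No other feasible combination does better.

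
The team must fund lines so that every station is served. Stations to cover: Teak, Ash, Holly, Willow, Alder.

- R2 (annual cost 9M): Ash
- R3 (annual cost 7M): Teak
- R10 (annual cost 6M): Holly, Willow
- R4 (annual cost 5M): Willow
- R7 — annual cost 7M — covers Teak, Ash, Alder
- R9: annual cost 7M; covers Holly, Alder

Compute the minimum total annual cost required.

13

This is an integer covering problem.
Choose R10 and R7: together they cover Teak, Ash, Holly, Willow, Alder — every station.
Total annual cost: 6 + 7 = 13.
No cover costs less than 13.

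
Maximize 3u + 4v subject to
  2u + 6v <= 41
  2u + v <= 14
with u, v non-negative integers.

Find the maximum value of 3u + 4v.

32

Relaxing integrality, the LP optimum is 34.50 at (u,v) = (4.3, 5.4), which is not an integer point.
(u,v)=(4,5): 2·4+6·5=38≤41, 2·4+1·5=13≤14, objective 32.
(u,v)=(5,4): 2·5+6·4=34≤41, 2·5+1·4=14≤14, objective 31.
No feasible integer point exceeds 32.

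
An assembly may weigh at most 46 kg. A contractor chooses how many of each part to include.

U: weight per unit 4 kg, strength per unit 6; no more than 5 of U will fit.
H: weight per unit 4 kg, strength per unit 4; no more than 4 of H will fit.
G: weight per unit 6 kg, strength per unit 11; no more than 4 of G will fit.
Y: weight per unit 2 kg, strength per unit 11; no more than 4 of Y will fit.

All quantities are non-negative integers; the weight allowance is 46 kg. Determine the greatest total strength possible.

This is a bounded integer knapsack.
3×U, 4×G, and 4×Y: weight 44 ≤ 46, strength 3·6 + 4·11 + 4·11 = 106.
5×U, 3×G, and 4×Y: weight 46 ≤ 46, strength 5·6 + 3·11 + 4·11 = 107.
Best is 107.

107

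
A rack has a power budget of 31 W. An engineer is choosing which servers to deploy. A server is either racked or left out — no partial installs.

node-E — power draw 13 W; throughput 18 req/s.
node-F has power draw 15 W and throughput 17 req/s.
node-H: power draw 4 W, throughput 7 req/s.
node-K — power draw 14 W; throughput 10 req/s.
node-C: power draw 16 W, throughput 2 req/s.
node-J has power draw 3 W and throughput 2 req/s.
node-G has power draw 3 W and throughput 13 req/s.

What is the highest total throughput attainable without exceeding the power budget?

Treat it as a binary knapsack problem.
Allowing fractional choices, the relaxed optimum would be about 50.5, but servers are indivisible.
node-E + node-F + node-G: power draw 13 + 15 + 3 = 31 ≤ 31, throughput 18 + 17 + 13 = 48.
node-E + node-K + node-G: power draw 13 + 14 + 3 = 30 ≤ 31, throughput 18 + 10 + 13 = 41.
node-E + node-H + node-J + node-G: power draw 13 + 4 + 3 + 3 = 23 ≤ 31, throughput 18 + 7 + 2 + 13 = 40.
Best is node-E, node-F, and node-G with total throughput 48.

48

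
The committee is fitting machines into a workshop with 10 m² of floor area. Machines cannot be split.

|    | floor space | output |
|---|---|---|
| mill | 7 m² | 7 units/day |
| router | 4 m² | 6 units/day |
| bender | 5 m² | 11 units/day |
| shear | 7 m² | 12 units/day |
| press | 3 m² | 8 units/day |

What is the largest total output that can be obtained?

Treat it as a binary knapsack problem.
Allowing fractional choices, the relaxed optimum would be about 22.4, but machines are indivisible.
bender + press: floor space 5 + 3 = 8 ≤ 10, output 11 + 8 = 19.
shear + press: floor space 7 + 3 = 10 ≤ 10, output 12 + 8 = 20.
Best is shear and press with total output 20.

20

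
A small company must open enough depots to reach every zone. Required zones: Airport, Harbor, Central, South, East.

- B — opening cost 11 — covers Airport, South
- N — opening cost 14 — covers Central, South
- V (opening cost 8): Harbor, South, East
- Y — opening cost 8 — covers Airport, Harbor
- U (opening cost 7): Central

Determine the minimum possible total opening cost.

Choose V, Y, and U: together they cover Airport, Harbor, Central, South, East — every zone.
Total opening cost: 8 + 8 + 7 = 23.

23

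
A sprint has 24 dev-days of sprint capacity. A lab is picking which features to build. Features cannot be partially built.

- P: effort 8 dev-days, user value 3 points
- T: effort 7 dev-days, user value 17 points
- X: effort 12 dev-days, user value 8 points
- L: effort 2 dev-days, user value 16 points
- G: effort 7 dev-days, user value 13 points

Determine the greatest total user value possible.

Take P, T, L, and G: effort 8 + 7 + 2 + 7 = 24 ≤ 24, user value 3 + 17 + 16 + 13 = 49.
No other feasible combination does better.

49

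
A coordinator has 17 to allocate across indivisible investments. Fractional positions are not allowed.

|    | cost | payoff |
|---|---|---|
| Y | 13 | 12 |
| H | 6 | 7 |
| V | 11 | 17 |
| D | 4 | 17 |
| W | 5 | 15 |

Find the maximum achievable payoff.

This is an integer program with binary decision variables.
Allowing fractional choices, the relaxed optimum would be about 44.4, but investments are indivisible.
H + D + W: cost 6 + 4 + 5 = 15 ≤ 17, payoff 7 + 17 + 15 = 39.
D + W: cost 4 + 5 = 9 ≤ 17, payoff 17 + 15 = 32.
V + D: cost 11 + 4 = 15 ≤ 17, payoff 17 + 17 = 34.
Best is H, D, and W with total payoff 39.

39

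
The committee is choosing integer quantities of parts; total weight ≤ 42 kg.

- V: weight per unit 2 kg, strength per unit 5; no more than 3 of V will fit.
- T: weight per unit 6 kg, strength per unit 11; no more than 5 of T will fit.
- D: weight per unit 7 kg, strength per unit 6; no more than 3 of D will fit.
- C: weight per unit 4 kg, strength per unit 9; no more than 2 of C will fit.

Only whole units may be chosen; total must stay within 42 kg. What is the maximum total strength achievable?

This is a bounded integer knapsack.
V has the best ratio (5/2); taking only V gives at most 3×5 = 15 (stopped by the supply cap of 3).
Mixing does better — 2×V, 5×T, and 2×C: weight 42 ≤ 42, strength 2·5 + 5·11 + 2·9 = 83.

83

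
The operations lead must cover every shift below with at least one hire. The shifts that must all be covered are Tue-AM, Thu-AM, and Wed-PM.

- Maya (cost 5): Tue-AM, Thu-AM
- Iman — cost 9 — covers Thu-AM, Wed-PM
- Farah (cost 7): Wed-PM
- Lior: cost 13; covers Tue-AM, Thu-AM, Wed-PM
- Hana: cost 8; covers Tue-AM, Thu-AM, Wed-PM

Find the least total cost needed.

8

The greedy cost-per-new-shift heuristic would pick Maya and Farah for 12, but a cheaper cover exists.
Hana alone covers Tue-AM, Thu-AM, Wed-PM — every shift.
Total cost: 8.
No cover costs less than 8.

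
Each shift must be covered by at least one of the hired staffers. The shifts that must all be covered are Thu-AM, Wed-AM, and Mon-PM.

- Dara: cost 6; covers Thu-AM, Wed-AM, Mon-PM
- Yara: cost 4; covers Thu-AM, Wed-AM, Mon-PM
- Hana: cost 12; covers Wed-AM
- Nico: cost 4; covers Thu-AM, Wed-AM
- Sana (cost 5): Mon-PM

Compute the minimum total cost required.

4

Yara alone covers Thu-AM, Wed-AM, Mon-PM — every shift.
Total cost: 4.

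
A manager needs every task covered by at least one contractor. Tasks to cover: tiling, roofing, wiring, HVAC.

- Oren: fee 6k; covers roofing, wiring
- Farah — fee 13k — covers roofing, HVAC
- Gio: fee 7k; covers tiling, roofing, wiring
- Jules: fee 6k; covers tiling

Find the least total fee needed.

20

Choose Farah and Gio: together they cover tiling, roofing, wiring, HVAC — every task.
Total fee: 13 + 7 = 20.
No cover costs less than 20.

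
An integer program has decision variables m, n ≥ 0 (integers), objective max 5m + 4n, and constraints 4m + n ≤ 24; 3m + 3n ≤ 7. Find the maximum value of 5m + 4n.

10

The continuous relaxation peaks at (2.33, 0) with value 11.67; rounding to a feasible lattice point costs some objective.
(m,n)=(2,0): 4·2+1·0=8≤24, 3·2+3·0=6≤7, objective 10.
(m,n)=(1,1): 4·1+1·1=5≤24, 3·1+3·1=6≤7, objective 9.
(m,n)=(1,0): 4·1+1·0=4≤24, 3·1+3·0=3≤7, objective 5.
Maximum is 10 at (m,n)=(2,0).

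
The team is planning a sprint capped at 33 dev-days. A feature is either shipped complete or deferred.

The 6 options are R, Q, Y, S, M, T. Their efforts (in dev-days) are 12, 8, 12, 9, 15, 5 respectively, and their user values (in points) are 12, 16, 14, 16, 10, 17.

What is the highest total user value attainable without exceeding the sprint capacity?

Q + S + T: effort 8 + 9 + 5 = 22 ≤ 33, user value 16 + 16 + 17 = 49.
Q + Y + T: effort 8 + 12 + 5 = 25 ≤ 33, user value 16 + 14 + 17 = 47.
Best is Q, S, and T with total user value 49.

49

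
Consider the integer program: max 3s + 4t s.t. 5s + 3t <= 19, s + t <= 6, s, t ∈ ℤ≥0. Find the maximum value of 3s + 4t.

24

(s,t)=(0,6) is feasible, giving 24.
(s,t)=(0,5) is feasible, giving 20.
No feasible integer point exceeds 24.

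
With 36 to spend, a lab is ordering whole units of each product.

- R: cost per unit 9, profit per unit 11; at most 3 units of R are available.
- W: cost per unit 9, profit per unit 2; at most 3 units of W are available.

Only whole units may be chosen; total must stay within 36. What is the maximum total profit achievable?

3×R: cost 27 ≤ 36, profit 3·11 = 33.
3×R and 1×W: cost 36 ≤ 36, profit 3·11 + 1·2 = 35.
Best is 35.

35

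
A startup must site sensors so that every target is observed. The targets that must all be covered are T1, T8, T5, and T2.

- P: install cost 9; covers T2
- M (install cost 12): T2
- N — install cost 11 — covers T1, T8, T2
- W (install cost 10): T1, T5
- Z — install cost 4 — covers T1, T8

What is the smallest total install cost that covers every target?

21

This is an integer covering problem.
The greedy cost-per-new-target heuristic would pick Z, P, and W for 23, but a cheaper cover exists.
Choose N and W: together they cover T1, T8, T5, T2 — every target.
Total install cost: 11 + 10 = 21.
No cover costs less than 21.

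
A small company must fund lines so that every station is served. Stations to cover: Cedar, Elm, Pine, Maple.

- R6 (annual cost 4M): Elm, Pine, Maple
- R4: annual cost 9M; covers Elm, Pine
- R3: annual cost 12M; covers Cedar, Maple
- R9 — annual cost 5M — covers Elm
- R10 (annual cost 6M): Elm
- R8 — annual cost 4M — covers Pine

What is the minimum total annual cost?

Choose R6 and R3: together they cover Cedar, Elm, Pine, Maple — every station.
Total annual cost: 4 + 12 = 16.
No cover costs less than 16.

16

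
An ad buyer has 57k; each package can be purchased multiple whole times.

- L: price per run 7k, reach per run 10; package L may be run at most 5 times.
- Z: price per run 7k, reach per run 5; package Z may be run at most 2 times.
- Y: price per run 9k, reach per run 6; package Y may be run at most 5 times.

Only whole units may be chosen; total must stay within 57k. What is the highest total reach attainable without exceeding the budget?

62

5×L and 2×Y: price 53 ≤ 57, reach 5·10 + 2·6 = 62.
5×L, 1×Z, and 1×Y: price 51 ≤ 57, reach 5·10 + 1·5 + 1·6 = 61.
Best is 62.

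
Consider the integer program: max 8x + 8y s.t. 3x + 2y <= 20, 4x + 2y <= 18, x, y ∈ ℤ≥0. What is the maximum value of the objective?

(x,y)=(0,9): 3·0+2·9=18≤20, 4·0+2·9=18≤18, objective 72.
(x,y)=(0,8): 3·0+2·8=16≤20, 4·0+2·8=16≤18, objective 64.
No feasible integer point exceeds 72.

72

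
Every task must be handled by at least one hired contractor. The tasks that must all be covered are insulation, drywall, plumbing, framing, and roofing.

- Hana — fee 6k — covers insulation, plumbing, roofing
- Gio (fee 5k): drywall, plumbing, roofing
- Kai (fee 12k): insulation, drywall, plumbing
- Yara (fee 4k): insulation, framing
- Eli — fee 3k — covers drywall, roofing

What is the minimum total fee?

Choose Gio and Yara: together they cover insulation, drywall, plumbing, framing, roofing — every task.
Total fee: 5 + 4 = 9.

9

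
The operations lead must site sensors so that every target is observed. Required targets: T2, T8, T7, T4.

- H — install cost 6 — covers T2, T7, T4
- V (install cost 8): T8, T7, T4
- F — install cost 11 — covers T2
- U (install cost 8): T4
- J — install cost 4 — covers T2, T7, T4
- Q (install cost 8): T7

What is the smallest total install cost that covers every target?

12

Choose V and J: together they cover T2, T8, T7, T4 — every target.
Total install cost: 8 + 4 = 12.
No cover costs less than 12.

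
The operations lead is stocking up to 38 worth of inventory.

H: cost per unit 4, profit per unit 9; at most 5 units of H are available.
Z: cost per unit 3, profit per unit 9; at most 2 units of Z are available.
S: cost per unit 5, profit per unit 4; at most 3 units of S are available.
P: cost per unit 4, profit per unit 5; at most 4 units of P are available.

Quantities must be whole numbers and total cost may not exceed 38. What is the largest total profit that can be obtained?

This is a bounded integer knapsack.
Z has the best ratio (9/3); taking only Z gives at most 2×9 = 18 (stopped by the supply cap of 2).
Mixing does better — 5×H, 2×Z, and 3×P: cost 38 ≤ 38, profit 5·9 + 2·9 + 3·5 = 78.

78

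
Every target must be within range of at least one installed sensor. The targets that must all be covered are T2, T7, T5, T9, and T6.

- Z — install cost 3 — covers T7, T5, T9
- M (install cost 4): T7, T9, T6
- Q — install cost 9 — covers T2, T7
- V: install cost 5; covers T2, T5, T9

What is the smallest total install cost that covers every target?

Choose M and V: together they cover T2, T7, T5, T9, T6 — every target.
Total install cost: 4 + 5 = 9.

9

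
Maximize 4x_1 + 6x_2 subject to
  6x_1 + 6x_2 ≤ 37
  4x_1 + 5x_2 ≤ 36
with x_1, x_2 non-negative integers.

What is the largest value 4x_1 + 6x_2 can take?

36

Relaxing integrality, the LP optimum is 37.00 at (x_1,x_2) = (0, 6.17), which is not an integer point.
(x_1,x_2)=(0,6): 6·0+6·6=36≤37, 4·0+5·6=30≤36, objective 36.
(x_1,x_2)=(1,5): 6·1+6·5=36≤37, 4·1+5·5=29≤36, objective 34.
(x_1,x_2)=(0,5): 6·0+6·5=30≤37, 4·0+5·5=25≤36, objective 30.
The best lattice point is (0,6), giving 36.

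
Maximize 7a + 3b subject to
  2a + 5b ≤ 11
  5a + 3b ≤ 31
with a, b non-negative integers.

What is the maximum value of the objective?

35

The continuous relaxation peaks at (5.5, 0) with value 38.50; rounding to a feasible lattice point costs some objective.
(a,b)=(5,0): 2·5+5·0=10≤11, 5·5+3·0=25≤31, objective 35.
(a,b)=(4,0): 2·4+5·0=8≤11, 5·4+3·0=20≤31, objective 28.
Maximum is 35 at (a,b)=(5,0).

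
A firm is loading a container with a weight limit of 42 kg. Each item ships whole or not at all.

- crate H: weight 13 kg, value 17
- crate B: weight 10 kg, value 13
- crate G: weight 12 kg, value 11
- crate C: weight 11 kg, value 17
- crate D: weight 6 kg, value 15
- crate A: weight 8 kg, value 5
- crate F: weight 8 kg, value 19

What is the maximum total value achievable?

crate B + crate C + crate D + crate F: weight 10 + 11 + 6 + 8 = 35 ≤ 42, value 13 + 17 + 15 + 19 = 64.
crate H + crate C + crate D + crate F: weight 13 + 11 + 6 + 8 = 38 ≤ 42, value 17 + 17 + 15 + 19 = 68.
crate H + crate B + crate C + crate F: weight 13 + 10 + 11 + 8 = 42 ≤ 42, value 17 + 13 + 17 + 19 = 66.
Best is crate H, crate C, crate D, and crate F with total value 68.

68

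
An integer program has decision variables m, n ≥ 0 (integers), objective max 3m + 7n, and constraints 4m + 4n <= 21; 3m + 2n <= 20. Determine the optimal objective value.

35

Relaxing integrality, the LP optimum is 36.75 at (m,n) = (0, 5.25), which is not an integer point.
(m,n)=(0,5): 4·0+4·5=20≤21, 3·0+2·5=10≤20, objective 35.
(m,n)=(1,4): 4·1+4·4=20≤21, 3·1+2·4=11≤20, objective 31.
No feasible integer point exceeds 35.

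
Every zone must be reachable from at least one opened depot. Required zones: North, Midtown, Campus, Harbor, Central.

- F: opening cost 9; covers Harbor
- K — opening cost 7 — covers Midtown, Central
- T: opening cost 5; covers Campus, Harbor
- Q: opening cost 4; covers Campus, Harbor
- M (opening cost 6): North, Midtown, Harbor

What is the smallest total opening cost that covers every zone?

17

Choose K, Q, and M: together they cover North, Midtown, Campus, Harbor, Central — every zone.
Total opening cost: 7 + 4 + 6 = 17.
No cover costs less than 17.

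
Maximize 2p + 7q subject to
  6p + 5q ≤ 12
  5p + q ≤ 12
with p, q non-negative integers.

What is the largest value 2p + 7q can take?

The continuous relaxation peaks at (0, 2.4) with value 16.80; rounding to a feasible lattice point costs some objective.
(p,q)=(0,2): 6·0+5·2=10≤12, 5·0+1·2=2≤12, objective 14.
(p,q)=(1,1): 6·1+5·1=11≤12, 5·1+1·1=6≤12, objective 9.
(p,q)=(0,1): 6·0+5·1=5≤12, 5·0+1·1=1≤12, objective 7.
No feasible integer point exceeds 14.

14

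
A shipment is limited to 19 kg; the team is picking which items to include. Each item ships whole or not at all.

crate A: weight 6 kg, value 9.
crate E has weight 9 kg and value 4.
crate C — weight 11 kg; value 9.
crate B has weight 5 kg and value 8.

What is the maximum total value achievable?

18

crate A + crate C: weight 6 + 11 = 17 ≤ 19, value 9 + 9 = 18.
crate A + crate B: weight 6 + 5 = 11 ≤ 19, value 9 + 8 = 17.
Best is crate A and crate C with total value 18.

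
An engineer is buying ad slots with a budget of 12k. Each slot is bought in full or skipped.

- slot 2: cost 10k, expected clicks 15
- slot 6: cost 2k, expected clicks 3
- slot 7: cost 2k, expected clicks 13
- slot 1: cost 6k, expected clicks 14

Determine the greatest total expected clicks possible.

Take slot 6, slot 7, and slot 1: cost 2 + 2 + 6 = 10 ≤ 12, expected clicks 3 + 13 + 14 = 30.
No other feasible combination does better.

30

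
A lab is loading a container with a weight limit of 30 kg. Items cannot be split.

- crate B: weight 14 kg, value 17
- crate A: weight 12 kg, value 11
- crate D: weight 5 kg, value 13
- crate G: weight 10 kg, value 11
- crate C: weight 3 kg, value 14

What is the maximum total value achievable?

This is a 0-1 knapsack instance.
Allowing fractional choices, the relaxed optimum would be about 52.8, but items are indivisible.
crate B + crate D + crate C: weight 14 + 5 + 3 = 22 ≤ 30, value 17 + 13 + 14 = 44.
crate A + crate D + crate G + crate C: weight 12 + 5 + 10 + 3 = 30 ≤ 30, value 11 + 13 + 11 + 14 = 49.
crate B + crate G + crate C: weight 14 + 10 + 3 = 27 ≤ 30, value 17 + 11 + 14 = 42.
Best is crate A, crate D, crate G, and crate C with total value 49.

49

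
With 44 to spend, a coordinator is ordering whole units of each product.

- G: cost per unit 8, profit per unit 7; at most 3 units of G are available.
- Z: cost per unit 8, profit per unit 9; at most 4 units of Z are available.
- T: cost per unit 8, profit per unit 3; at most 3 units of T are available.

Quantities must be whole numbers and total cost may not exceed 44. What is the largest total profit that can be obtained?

This is a bounded integer knapsack.
Z has the best ratio (9/8); taking only Z gives at most 4×9 = 36 (stopped by the supply cap of 4).
Mixing does better — 1×G and 4×Z: cost 40 ≤ 44, profit 1·7 + 4·9 = 43.

43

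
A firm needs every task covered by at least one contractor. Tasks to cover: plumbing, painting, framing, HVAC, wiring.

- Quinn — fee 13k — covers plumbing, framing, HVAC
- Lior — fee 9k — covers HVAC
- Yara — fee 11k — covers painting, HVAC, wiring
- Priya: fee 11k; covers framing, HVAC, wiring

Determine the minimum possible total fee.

24

This is a weighted set-cover instance.
Choose Quinn and Yara: together they cover plumbing, painting, framing, HVAC, wiring — every task.
Total fee: 13 + 11 = 24.
No cover costs less than 24.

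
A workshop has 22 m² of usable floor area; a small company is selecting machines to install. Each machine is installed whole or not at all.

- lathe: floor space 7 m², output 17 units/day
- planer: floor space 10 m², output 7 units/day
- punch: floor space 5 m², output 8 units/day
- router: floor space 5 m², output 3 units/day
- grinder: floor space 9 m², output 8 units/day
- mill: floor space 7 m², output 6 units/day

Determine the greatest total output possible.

Allowing fractional choices, the relaxed optimum would be about 33.9, but machines are indivisible.
lathe + punch + grinder: floor space 7 + 5 + 9 = 21 ≤ 22, output 17 + 8 + 8 = 33.
lathe + planer + punch: floor space 7 + 10 + 5 = 22 ≤ 22, output 17 + 7 + 8 = 32.
lathe + punch + mill: floor space 7 + 5 + 7 = 19 ≤ 22, output 17 + 8 + 6 = 31.
Best is lathe, punch, and grinder with total output 33.

33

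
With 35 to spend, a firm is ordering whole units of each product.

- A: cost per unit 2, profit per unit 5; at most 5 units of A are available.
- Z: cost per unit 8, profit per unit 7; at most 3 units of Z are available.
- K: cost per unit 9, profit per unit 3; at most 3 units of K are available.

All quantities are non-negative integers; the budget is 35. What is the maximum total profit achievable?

46

This is a bounded integer knapsack.
A has the best ratio (5/2); taking only A gives at most 5×5 = 25 (stopped by the supply cap of 5).
Mixing does better — 5×A and 3×Z: cost 34 ≤ 35, profit 5·5 + 3·7 = 46.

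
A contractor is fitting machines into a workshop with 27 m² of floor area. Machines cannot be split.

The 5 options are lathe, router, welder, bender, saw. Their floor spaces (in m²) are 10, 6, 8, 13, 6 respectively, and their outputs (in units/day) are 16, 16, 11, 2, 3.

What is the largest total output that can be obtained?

Allowing fractional choices, the relaxed optimum would be about 44.5, but machines are indivisible.
lathe + router + saw: floor space 10 + 6 + 6 = 22 ≤ 27, output 16 + 16 + 3 = 35.
lathe + router: floor space 10 + 6 = 16 ≤ 27, output 16 + 16 = 32.
lathe + router + welder: floor space 10 + 6 + 8 = 24 ≤ 27, output 16 + 16 + 11 = 43.
Best is lathe, router, and welder with total output 43.

43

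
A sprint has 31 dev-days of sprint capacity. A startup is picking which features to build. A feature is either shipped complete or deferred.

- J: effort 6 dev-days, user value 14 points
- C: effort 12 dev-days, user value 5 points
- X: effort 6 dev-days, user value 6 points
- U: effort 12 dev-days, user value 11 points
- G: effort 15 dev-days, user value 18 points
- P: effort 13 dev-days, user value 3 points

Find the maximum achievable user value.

J + X + G: effort 6 + 6 + 15 = 27 ≤ 31, user value 14 + 6 + 18 = 38.
J + G: effort 6 + 15 = 21 ≤ 31, user value 14 + 18 = 32.
Best is J, X, and G with total user value 38.

38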